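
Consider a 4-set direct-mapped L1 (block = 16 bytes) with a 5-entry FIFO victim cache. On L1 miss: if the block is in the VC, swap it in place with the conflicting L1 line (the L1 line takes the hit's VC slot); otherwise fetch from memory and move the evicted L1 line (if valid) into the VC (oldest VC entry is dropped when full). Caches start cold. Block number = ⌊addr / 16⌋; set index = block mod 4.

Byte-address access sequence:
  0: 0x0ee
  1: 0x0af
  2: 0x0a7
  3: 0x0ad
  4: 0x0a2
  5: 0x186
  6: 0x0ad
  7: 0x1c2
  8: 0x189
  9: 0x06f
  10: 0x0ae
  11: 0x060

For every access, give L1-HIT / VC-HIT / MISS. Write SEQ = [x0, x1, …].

  [0] addr=0xee blk=14 s=2: MISS | VC []
  [1] addr=0xaf blk=10 s=2: MISS | VC [14]
  [2] addr=0xa7 blk=10 s=2: L1-HIT | VC [14]
  [3] addr=0xad blk=10 s=2: L1-HIT | VC [14]
  [4] addr=0xa2 blk=10 s=2: L1-HIT | VC [14]
  [5] addr=0x186 blk=24 s=0: MISS | VC [14]
  [6] addr=0xad blk=10 s=2: L1-HIT | VC [14]
  [7] addr=0x1c2 blk=28 s=0: MISS | VC [14, 24]
  [8] addr=0x189 blk=24 s=0: VC-HIT | VC [14, 28]
  [9] addr=0x6f blk=6 s=2: MISS | VC [14, 28, 10]
  [10] addr=0xae blk=10 s=2: VC-HIT | VC [14, 28, 6]
  [11] addr=0x60 blk=6 s=2: VC-HIT | VC [14, 28, 10]

SEQ = [MISS, MISS, L1-HIT, L1-HIT, L1-HIT, MISS, L1-HIT, MISS, VC-HIT, MISS, VC-HIT, VC-HIT]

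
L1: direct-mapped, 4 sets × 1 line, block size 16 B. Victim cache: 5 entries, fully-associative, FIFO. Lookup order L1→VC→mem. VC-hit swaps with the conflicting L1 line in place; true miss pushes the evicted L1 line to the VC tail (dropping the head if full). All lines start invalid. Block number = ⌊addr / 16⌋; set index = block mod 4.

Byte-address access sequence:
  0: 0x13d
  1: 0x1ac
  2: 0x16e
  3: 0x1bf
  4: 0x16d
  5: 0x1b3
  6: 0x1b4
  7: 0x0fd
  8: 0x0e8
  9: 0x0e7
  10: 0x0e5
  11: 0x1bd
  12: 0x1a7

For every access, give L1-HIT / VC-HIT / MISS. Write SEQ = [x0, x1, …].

SEQ = [MISS, MISS, MISS, MISS, L1-HIT, L1-HIT, L1-HIT, MISS, MISS, L1-HIT, L1-HIT, VC-HIT, VC-HIT]

  [0] addr=0x13d blk=19 s=3: MISS | VC []
  [1] addr=0x1ac blk=26 s=2: MISS | VC []
  [2] addr=0x16e blk=22 s=2: MISS | VC [26]
  [3] addr=0x1bf blk=27 s=3: MISS | VC [26, 19]
  [4] addr=0x16d blk=22 s=2: L1-HIT | VC [26, 19]
  [5] addr=0x1b3 blk=27 s=3: L1-HIT | VC [26, 19]
  [6] addr=0x1b4 blk=27 s=3: L1-HIT | VC [26, 19]
  [7] addr=0xfd blk=15 s=3: MISS | VC [26, 19, 27]
  [8] addr=0xe8 blk=14 s=2: MISS | VC [26, 19, 27, 22]
  [9] addr=0xe7 blk=14 s=2: L1-HIT | VC [26, 19, 27, 22]
  [10] addr=0xe5 blk=14 s=2: L1-HIT | VC [26, 19, 27, 22]
  [11] addr=0x1bd blk=27 s=3: VC-HIT | VC [26, 19, 15, 22]
  [12] addr=0x1a7 blk=26 s=2: VC-HIT | VC [14, 19, 15, 22]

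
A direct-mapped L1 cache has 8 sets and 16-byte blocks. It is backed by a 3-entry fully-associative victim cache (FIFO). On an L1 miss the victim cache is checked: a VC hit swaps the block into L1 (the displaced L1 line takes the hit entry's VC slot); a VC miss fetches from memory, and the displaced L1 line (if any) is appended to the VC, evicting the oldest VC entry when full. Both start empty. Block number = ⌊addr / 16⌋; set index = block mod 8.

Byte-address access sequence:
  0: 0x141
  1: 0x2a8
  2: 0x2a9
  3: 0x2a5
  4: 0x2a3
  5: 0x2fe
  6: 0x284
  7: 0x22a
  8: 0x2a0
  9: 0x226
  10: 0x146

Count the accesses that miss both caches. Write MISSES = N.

MISSES = 5

0: 0x141 (blk 20, set 4) → MISS  vc=[]
1: 0x2a8 (blk 42, set 2) → MISS  vc=[]
2: 0x2a9 (blk 42, set 2) → L1-HIT  vc=[]
3: 0x2a5 (blk 42, set 2) → L1-HIT  vc=[]
4: 0x2a3 (blk 42, set 2) → L1-HIT  vc=[]
5: 0x2fe (blk 47, set 7) → MISS  vc=[]
6: 0x284 (blk 40, set 0) → MISS  vc=[]
7: 0x22a (blk 34, set 2) → MISS  vc=[42]
8: 0x2a0 (blk 42, set 2) → VC-HIT  vc=[34]
9: 0x226 (blk 34, set 2) → VC-HIT  vc=[42]
10: 0x146 (blk 20, set 4) → L1-HIT  vc=[42]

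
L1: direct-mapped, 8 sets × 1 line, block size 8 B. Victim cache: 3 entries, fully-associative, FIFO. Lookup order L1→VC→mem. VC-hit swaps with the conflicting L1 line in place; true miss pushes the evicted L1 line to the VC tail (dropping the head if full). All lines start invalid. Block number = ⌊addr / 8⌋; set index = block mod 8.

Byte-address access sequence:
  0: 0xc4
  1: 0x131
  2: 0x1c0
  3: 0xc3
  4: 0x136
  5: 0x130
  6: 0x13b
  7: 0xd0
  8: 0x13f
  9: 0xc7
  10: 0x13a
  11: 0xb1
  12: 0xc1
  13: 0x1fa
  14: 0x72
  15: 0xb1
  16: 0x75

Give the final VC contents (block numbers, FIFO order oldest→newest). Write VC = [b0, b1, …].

  [0] addr=0xc4 blk=24 s=0: MISS | VC []
  [1] addr=0x131 blk=38 s=6: MISS | VC []
  [2] addr=0x1c0 blk=56 s=0: MISS | VC [24]
  [3] addr=0xc3 blk=24 s=0: VC-HIT | VC [56]
  [4] addr=0x136 blk=38 s=6: L1-HIT | VC [56]
  [5] addr=0x130 blk=38 s=6: L1-HIT | VC [56]
  [6] addr=0x13b blk=39 s=7: MISS | VC [56]
  [7] addr=0xd0 blk=26 s=2: MISS | VC [56]
  [8] addr=0x13f blk=39 s=7: L1-HIT | VC [56]
  [9] addr=0xc7 blk=24 s=0: L1-HIT | VC [56]
  [10] addr=0x13a blk=39 s=7: L1-HIT | VC [56]
  [11] addr=0xb1 blk=22 s=6: MISS | VC [56, 38]
  [12] addr=0xc1 blk=24 s=0: L1-HIT | VC [56, 38]
  [13] addr=0x1fa blk=63 s=7: MISS | VC [56, 38, 39]
  [14] addr=0x72 blk=14 s=6: MISS | VC [38, 39, 22]
  [15] addr=0xb1 blk=22 s=6: VC-HIT | VC [38, 39, 14]
  [16] addr=0x75 blk=14 s=6: VC-HIT | VC [38, 39, 22]

VC = [38, 39, 22]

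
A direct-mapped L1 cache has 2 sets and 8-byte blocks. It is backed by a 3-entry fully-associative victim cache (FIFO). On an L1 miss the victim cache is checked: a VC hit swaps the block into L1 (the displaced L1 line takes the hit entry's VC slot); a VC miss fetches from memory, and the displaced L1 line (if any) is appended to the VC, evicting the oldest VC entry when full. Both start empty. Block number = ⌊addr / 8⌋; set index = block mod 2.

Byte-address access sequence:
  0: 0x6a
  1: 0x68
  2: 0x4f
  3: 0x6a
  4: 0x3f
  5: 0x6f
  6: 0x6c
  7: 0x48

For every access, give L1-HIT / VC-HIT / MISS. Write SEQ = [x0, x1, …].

0: 0x6a (blk 13, set 1) → MISS  vc=[]
1: 0x68 (blk 13, set 1) → L1-HIT  vc=[]
2: 0x4f (blk 9, set 1) → MISS  vc=[13]
3: 0x6a (blk 13, set 1) → VC-HIT  vc=[9]
4: 0x3f (blk 7, set 1) → MISS  vc=[9, 13]
5: 0x6f (blk 13, set 1) → VC-HIT  vc=[9, 7]
6: 0x6c (blk 13, set 1) → L1-HIT  vc=[9, 7]
7: 0x48 (blk 9, set 1) → VC-HIT  vc=[13, 7]

SEQ = [MISS, L1-HIT, MISS, VC-HIT, MISS, VC-HIT, L1-HIT, VC-HIT]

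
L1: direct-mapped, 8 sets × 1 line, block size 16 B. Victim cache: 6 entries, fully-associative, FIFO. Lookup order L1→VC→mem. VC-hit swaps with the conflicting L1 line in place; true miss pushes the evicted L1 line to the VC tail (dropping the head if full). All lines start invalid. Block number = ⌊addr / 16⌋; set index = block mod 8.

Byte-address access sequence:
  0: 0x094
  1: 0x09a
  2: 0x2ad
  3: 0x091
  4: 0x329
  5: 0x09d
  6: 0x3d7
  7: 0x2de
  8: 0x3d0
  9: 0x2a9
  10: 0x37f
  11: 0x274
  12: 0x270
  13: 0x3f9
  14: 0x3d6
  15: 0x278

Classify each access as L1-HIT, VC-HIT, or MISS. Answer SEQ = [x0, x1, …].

#0 0x94→b9/s1 MISS; vc=[]
#1 0x9a→b9/s1 L1-HIT; vc=[]
#2 0x2ad→b42/s2 MISS; vc=[]
#3 0x91→b9/s1 L1-HIT; vc=[]
#4 0x329→b50/s2 MISS; vc=[42]
#5 0x9d→b9/s1 L1-HIT; vc=[42]
#6 0x3d7→b61/s5 MISS; vc=[42]
#7 0x2de→b45/s5 MISS; vc=[42,61]
#8 0x3d0→b61/s5 VC-HIT; vc=[42,45]
#9 0x2a9→b42/s2 VC-HIT; vc=[50,45]
#10 0x37f→b55/s7 MISS; vc=[50,45]
#11 0x274→b39/s7 MISS; vc=[50,45,55]
#12 0x270→b39/s7 L1-HIT; vc=[50,45,55]
#13 0x3f9→b63/s7 MISS; vc=[50,45,55,39]
#14 0x3d6→b61/s5 L1-HIT; vc=[50,45,55,39]
#15 0x278→b39/s7 VC-HIT; vc=[50,45,55,63]

SEQ = [MISS, L1-HIT, MISS, L1-HIT, MISS, L1-HIT, MISS, MISS, VC-HIT, VC-HIT, MISS, MISS, L1-HIT, MISS, L1-HIT, VC-HIT]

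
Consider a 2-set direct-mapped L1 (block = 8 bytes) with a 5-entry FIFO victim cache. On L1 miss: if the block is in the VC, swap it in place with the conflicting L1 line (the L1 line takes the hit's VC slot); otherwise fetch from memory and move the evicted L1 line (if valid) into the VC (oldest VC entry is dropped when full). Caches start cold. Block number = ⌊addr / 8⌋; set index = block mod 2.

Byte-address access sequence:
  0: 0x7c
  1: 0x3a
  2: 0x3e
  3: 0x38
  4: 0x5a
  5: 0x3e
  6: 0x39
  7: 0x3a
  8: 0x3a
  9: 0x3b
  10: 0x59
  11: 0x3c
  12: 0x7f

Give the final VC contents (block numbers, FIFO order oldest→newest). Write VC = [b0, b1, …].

VC = [7, 11]

#0 0x7c→b15/s1 MISS; vc=[]
#1 0x3a→b7/s1 MISS; vc=[15]
#2 0x3e→b7/s1 L1-HIT; vc=[15]
#3 0x38→b7/s1 L1-HIT; vc=[15]
#4 0x5a→b11/s1 MISS; vc=[15,7]
#5 0x3e→b7/s1 VC-HIT; vc=[15,11]
#6 0x39→b7/s1 L1-HIT; vc=[15,11]
#7 0x3a→b7/s1 L1-HIT; vc=[15,11]
#8 0x3a→b7/s1 L1-HIT; vc=[15,11]
#9 0x3b→b7/s1 L1-HIT; vc=[15,11]
#10 0x59→b11/s1 VC-HIT; vc=[15,7]
#11 0x3c→b7/s1 VC-HIT; vc=[15,11]
#12 0x7f→b15/s1 VC-HIT; vc=[7,11]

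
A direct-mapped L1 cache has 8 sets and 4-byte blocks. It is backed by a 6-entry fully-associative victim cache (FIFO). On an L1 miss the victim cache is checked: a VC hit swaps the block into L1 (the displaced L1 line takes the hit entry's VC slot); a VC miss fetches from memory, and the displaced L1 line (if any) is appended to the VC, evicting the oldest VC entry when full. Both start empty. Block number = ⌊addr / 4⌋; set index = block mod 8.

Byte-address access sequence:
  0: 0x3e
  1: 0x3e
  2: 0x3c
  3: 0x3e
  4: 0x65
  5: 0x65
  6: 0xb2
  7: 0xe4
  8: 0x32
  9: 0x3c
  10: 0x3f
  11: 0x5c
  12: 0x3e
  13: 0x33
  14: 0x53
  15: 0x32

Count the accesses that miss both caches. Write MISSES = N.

MISSES = 7

#0 0x3e→b15/s7 MISS; vc=[]
#1 0x3e→b15/s7 L1-HIT; vc=[]
#2 0x3c→b15/s7 L1-HIT; vc=[]
#3 0x3e→b15/s7 L1-HIT; vc=[]
#4 0x65→b25/s1 MISS; vc=[]
#5 0x65→b25/s1 L1-HIT; vc=[]
#6 0xb2→b44/s4 MISS; vc=[]
#7 0xe4→b57/s1 MISS; vc=[25]
#8 0x32→b12/s4 MISS; vc=[25,44]
#9 0x3c→b15/s7 L1-HIT; vc=[25,44]
#10 0x3f→b15/s7 L1-HIT; vc=[25,44]
#11 0x5c→b23/s7 MISS; vc=[25,44,15]
#12 0x3e→b15/s7 VC-HIT; vc=[25,44,23]
#13 0x33→b12/s4 L1-HIT; vc=[25,44,23]
#14 0x53→b20/s4 MISS; vc=[25,44,23,12]
#15 0x32→b12/s4 VC-HIT; vc=[25,44,23,20]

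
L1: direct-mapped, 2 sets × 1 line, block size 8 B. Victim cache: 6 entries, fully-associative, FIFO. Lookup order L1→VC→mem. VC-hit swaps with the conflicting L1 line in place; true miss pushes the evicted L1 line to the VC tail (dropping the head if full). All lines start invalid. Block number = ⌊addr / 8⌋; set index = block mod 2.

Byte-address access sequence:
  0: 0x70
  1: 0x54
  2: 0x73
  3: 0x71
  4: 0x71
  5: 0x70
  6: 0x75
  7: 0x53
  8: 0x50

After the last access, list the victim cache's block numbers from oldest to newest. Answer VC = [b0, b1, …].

  [0] addr=0x70 blk=14 s=0: MISS | VC []
  [1] addr=0x54 blk=10 s=0: MISS | VC [14]
  [2] addr=0x73 blk=14 s=0: VC-HIT | VC [10]
  [3] addr=0x71 blk=14 s=0: L1-HIT | VC [10]
  [4] addr=0x71 blk=14 s=0: L1-HIT | VC [10]
  [5] addr=0x70 blk=14 s=0: L1-HIT | VC [10]
  [6] addr=0x75 blk=14 s=0: L1-HIT | VC [10]
  [7] addr=0x53 blk=10 s=0: VC-HIT | VC [14]
  [8] addr=0x50 blk=10 s=0: L1-HIT | VC [14]

VC = [14]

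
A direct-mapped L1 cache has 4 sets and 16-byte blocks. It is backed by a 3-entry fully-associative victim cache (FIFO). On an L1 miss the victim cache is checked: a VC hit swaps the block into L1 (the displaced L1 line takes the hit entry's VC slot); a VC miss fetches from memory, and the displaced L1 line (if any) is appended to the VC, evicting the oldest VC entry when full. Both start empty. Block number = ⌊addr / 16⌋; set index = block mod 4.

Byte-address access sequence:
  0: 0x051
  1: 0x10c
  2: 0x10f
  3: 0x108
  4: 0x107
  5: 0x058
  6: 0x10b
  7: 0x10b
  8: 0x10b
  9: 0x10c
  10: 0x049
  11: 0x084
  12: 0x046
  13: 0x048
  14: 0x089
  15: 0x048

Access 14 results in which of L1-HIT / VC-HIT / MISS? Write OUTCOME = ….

  [0] addr=0x51 blk=5 s=1: MISS | VC []
  [1] addr=0x10c blk=16 s=0: MISS | VC []
  [2] addr=0x10f blk=16 s=0: L1-HIT | VC []
  [3] addr=0x108 blk=16 s=0: L1-HIT | VC []
  [4] addr=0x107 blk=16 s=0: L1-HIT | VC []
  [5] addr=0x58 blk=5 s=1: L1-HIT | VC []
  [6] addr=0x10b blk=16 s=0: L1-HIT | VC []
  [7] addr=0x10b blk=16 s=0: L1-HIT | VC []
  [8] addr=0x10b blk=16 s=0: L1-HIT | VC []
  [9] addr=0x10c blk=16 s=0: L1-HIT | VC []
  [10] addr=0x49 blk=4 s=0: MISS | VC [16]
  [11] addr=0x84 blk=8 s=0: MISS | VC [16, 4]
  [12] addr=0x46 blk=4 s=0: VC-HIT | VC [16, 8]
  [13] addr=0x48 blk=4 s=0: L1-HIT | VC [16, 8]
  [14] addr=0x89 blk=8 s=0: VC-HIT | VC [16, 4]
  [15] addr=0x48 blk=4 s=0: VC-HIT | VC [16, 8]

OUTCOME = VC-HIT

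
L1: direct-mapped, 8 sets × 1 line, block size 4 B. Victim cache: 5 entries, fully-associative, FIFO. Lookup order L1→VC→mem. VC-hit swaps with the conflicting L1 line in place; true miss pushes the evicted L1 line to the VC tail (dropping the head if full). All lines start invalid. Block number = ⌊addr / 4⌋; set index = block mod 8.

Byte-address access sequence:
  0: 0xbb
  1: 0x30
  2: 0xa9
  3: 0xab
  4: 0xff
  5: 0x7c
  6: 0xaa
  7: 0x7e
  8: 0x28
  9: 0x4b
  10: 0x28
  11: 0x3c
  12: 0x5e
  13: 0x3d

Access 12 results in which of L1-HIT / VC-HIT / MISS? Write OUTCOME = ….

  [0] addr=0xbb blk=46 s=6: MISS | VC []
  [1] addr=0x30 blk=12 s=4: MISS | VC []
  [2] addr=0xa9 blk=42 s=2: MISS | VC []
  [3] addr=0xab blk=42 s=2: L1-HIT | VC []
  [4] addr=0xff blk=63 s=7: MISS | VC []
  [5] addr=0x7c blk=31 s=7: MISS | VC [63]
  [6] addr=0xaa blk=42 s=2: L1-HIT | VC [63]
  [7] addr=0x7e blk=31 s=7: L1-HIT | VC [63]
  [8] addr=0x28 blk=10 s=2: MISS | VC [63, 42]
  [9] addr=0x4b blk=18 s=2: MISS | VC [63, 42, 10]
  [10] addr=0x28 blk=10 s=2: VC-HIT | VC [63, 42, 18]
  [11] addr=0x3c blk=15 s=7: MISS | VC [63, 42, 18, 31]
  [12] addr=0x5e blk=23 s=7: MISS | VC [63, 42, 18, 31, 15]
  [13] addr=0x3d blk=15 s=7: VC-HIT | VC [63, 42, 18, 31, 23]

OUTCOME = MISS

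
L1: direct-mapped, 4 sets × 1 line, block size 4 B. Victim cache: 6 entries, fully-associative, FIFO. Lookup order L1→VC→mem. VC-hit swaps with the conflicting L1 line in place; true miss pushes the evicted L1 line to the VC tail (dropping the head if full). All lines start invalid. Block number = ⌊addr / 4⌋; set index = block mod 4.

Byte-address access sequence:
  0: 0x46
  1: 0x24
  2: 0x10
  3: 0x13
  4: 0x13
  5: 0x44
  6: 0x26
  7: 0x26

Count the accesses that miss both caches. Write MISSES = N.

  [0] addr=0x46 blk=17 s=1: MISS | VC []
  [1] addr=0x24 blk=9 s=1: MISS | VC [17]
  [2] addr=0x10 blk=4 s=0: MISS | VC [17]
  [3] addr=0x13 blk=4 s=0: L1-HIT | VC [17]
  [4] addr=0x13 blk=4 s=0: L1-HIT | VC [17]
  [5] addr=0x44 blk=17 s=1: VC-HIT | VC [9]
  [6] addr=0x26 blk=9 s=1: VC-HIT | VC [17]
  [7] addr=0x26 blk=9 s=1: L1-HIT | VC [17]

MISSES = 3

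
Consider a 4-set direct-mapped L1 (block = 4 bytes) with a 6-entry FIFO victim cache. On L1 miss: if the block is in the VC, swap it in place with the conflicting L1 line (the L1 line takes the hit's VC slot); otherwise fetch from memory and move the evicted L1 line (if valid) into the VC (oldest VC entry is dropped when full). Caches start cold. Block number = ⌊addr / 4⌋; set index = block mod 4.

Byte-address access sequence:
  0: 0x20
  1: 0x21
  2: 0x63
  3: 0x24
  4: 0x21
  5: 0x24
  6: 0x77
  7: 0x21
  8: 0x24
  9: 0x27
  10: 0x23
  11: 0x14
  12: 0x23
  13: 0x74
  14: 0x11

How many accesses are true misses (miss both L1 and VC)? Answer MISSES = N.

  [0] addr=0x20 blk=8 s=0: MISS | VC []
  [1] addr=0x21 blk=8 s=0: L1-HIT | VC []
  [2] addr=0x63 blk=24 s=0: MISS | VC [8]
  [3] addr=0x24 blk=9 s=1: MISS | VC [8]
  [4] addr=0x21 blk=8 s=0: VC-HIT | VC [24]
  [5] addr=0x24 blk=9 s=1: L1-HIT | VC [24]
  [6] addr=0x77 blk=29 s=1: MISS | VC [24, 9]
  [7] addr=0x21 blk=8 s=0: L1-HIT | VC [24, 9]
  [8] addr=0x24 blk=9 s=1: VC-HIT | VC [24, 29]
  [9] addr=0x27 blk=9 s=1: L1-HIT | VC [24, 29]
  [10] addr=0x23 blk=8 s=0: L1-HIT | VC [24, 29]
  [11] addr=0x14 blk=5 s=1: MISS | VC [24, 29, 9]
  [12] addr=0x23 blk=8 s=0: L1-HIT | VC [24, 29, 9]
  [13] addr=0x74 blk=29 s=1: VC-HIT | VC [24, 5, 9]
  [14] addr=0x11 blk=4 s=0: MISS | VC [24, 5, 9, 8]

MISSES = 6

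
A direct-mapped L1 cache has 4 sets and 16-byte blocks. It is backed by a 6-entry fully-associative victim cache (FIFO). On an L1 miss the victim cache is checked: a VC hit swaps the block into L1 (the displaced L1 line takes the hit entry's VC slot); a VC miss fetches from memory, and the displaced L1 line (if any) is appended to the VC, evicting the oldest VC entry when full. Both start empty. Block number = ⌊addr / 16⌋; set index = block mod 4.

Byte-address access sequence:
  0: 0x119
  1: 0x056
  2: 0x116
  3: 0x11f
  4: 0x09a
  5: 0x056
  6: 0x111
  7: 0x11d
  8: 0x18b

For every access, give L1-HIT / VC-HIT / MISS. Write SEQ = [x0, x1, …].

0: 0x119 (blk 17, set 1) → MISS  vc=[]
1: 0x56 (blk 5, set 1) → MISS  vc=[17]
2: 0x116 (blk 17, set 1) → VC-HIT  vc=[5]
3: 0x11f (blk 17, set 1) → L1-HIT  vc=[5]
4: 0x9a (blk 9, set 1) → MISS  vc=[5, 17]
5: 0x56 (blk 5, set 1) → VC-HIT  vc=[9, 17]
6: 0x111 (blk 17, set 1) → VC-HIT  vc=[9, 5]
7: 0x11d (blk 17, set 1) → L1-HIT  vc=[9, 5]
8: 0x18b (blk 24, set 0) → MISS  vc=[9, 5]

SEQ = [MISS, MISS, VC-HIT, L1-HIT, MISS, VC-HIT, VC-HIT, L1-HIT, MISS]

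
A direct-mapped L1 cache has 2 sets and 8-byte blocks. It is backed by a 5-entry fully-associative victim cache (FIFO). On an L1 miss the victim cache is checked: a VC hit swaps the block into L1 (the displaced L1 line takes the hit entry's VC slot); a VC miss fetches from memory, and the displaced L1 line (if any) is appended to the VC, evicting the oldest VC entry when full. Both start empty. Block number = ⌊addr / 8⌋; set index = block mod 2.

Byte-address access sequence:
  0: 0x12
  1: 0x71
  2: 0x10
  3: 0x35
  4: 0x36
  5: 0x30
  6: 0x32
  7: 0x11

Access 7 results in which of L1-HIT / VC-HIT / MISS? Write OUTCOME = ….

OUTCOME = VC-HIT

0: 0x12 (blk 2, set 0) → MISS  vc=[]
1: 0x71 (blk 14, set 0) → MISS  vc=[2]
2: 0x10 (blk 2, set 0) → VC-HIT  vc=[14]
3: 0x35 (blk 6, set 0) → MISS  vc=[14, 2]
4: 0x36 (blk 6, set 0) → L1-HIT  vc=[14, 2]
5: 0x30 (blk 6, set 0) → L1-HIT  vc=[14, 2]
6: 0x32 (blk 6, set 0) → L1-HIT  vc=[14, 2]
7: 0x11 (blk 2, set 0) → VC-HIT  vc=[14, 6]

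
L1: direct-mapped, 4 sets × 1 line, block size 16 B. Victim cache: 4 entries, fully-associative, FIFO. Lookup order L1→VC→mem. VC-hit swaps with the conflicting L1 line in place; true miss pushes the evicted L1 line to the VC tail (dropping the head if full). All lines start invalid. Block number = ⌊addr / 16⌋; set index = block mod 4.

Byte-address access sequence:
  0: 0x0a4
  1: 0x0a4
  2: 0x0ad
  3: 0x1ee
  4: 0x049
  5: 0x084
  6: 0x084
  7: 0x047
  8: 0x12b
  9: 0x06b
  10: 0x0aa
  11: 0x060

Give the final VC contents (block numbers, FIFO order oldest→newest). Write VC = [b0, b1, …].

VC = [10, 8, 30, 18]

  [0] addr=0xa4 blk=10 s=2: MISS | VC []
  [1] addr=0xa4 blk=10 s=2: L1-HIT | VC []
  [2] addr=0xad blk=10 s=2: L1-HIT | VC []
  [3] addr=0x1ee blk=30 s=2: MISS | VC [10]
  [4] addr=0x49 blk=4 s=0: MISS | VC [10]
  [5] addr=0x84 blk=8 s=0: MISS | VC [10, 4]
  [6] addr=0x84 blk=8 s=0: L1-HIT | VC [10, 4]
  [7] addr=0x47 blk=4 s=0: VC-HIT | VC [10, 8]
  [8] addr=0x12b blk=18 s=2: MISS | VC [10, 8, 30]
  [9] addr=0x6b blk=6 s=2: MISS | VC [10, 8, 30, 18]
  [10] addr=0xaa blk=10 s=2: VC-HIT | VC [6, 8, 30, 18]
  [11] addr=0x60 blk=6 s=2: VC-HIT | VC [10, 8, 30, 18]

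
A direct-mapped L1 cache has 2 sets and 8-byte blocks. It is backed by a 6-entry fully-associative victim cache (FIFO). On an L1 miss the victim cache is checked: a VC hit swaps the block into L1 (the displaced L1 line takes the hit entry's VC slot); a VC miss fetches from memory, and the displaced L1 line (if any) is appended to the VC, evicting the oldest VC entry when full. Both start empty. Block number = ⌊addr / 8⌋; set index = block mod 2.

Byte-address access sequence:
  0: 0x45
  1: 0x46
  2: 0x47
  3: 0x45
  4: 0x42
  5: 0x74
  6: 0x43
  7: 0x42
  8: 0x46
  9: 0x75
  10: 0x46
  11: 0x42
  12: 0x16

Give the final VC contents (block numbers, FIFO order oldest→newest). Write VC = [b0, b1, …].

VC = [14, 8]

0: 0x45 (blk 8, set 0) → MISS  vc=[]
1: 0x46 (blk 8, set 0) → L1-HIT  vc=[]
2: 0x47 (blk 8, set 0) → L1-HIT  vc=[]
3: 0x45 (blk 8, set 0) → L1-HIT  vc=[]
4: 0x42 (blk 8, set 0) → L1-HIT  vc=[]
5: 0x74 (blk 14, set 0) → MISS  vc=[8]
6: 0x43 (blk 8, set 0) → VC-HIT  vc=[14]
7: 0x42 (blk 8, set 0) → L1-HIT  vc=[14]
8: 0x46 (blk 8, set 0) → L1-HIT  vc=[14]
9: 0x75 (blk 14, set 0) → VC-HIT  vc=[8]
10: 0x46 (blk 8, set 0) → VC-HIT  vc=[14]
11: 0x42 (blk 8, set 0) → L1-HIT  vc=[14]
12: 0x16 (blk 2, set 0) → MISS  vc=[14, 8]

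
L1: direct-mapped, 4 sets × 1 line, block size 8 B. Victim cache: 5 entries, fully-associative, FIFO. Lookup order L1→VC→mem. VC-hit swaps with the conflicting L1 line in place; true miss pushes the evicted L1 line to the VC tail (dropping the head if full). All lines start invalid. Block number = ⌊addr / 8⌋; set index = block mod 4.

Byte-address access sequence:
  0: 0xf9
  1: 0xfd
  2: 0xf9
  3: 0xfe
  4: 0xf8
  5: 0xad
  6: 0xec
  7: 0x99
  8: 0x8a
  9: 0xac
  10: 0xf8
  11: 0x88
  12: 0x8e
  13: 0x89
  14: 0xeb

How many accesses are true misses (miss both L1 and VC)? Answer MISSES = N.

MISSES = 5

  [0] addr=0xf9 blk=31 s=3: MISS | VC []
  [1] addr=0xfd blk=31 s=3: L1-HIT | VC []
  [2] addr=0xf9 blk=31 s=3: L1-HIT | VC []
  [3] addr=0xfe blk=31 s=3: L1-HIT | VC []
  [4] addr=0xf8 blk=31 s=3: L1-HIT | VC []
  [5] addr=0xad blk=21 s=1: MISS | VC []
  [6] addr=0xec blk=29 s=1: MISS | VC [21]
  [7] addr=0x99 blk=19 s=3: MISS | VC [21, 31]
  [8] addr=0x8a blk=17 s=1: MISS | VC [21, 31, 29]
  [9] addr=0xac blk=21 s=1: VC-HIT | VC [17, 31, 29]
  [10] addr=0xf8 blk=31 s=3: VC-HIT | VC [17, 19, 29]
  [11] addr=0x88 blk=17 s=1: VC-HIT | VC [21, 19, 29]
  [12] addr=0x8e blk=17 s=1: L1-HIT | VC [21, 19, 29]
  [13] addr=0x89 blk=17 s=1: L1-HIT | VC [21, 19, 29]
  [14] addr=0xeb blk=29 s=1: VC-HIT | VC [21, 19, 17]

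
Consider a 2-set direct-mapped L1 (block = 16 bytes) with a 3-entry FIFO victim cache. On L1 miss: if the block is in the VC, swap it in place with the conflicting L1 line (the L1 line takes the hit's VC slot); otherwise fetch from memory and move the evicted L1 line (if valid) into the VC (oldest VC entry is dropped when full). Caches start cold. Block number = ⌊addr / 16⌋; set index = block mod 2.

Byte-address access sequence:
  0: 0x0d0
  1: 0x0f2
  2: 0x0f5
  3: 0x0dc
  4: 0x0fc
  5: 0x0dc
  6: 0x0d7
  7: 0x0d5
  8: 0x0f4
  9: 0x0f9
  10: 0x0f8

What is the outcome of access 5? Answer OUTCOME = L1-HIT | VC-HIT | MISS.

  [0] addr=0xd0 blk=13 s=1: MISS | VC []
  [1] addr=0xf2 blk=15 s=1: MISS | VC [13]
  [2] addr=0xf5 blk=15 s=1: L1-HIT | VC [13]
  [3] addr=0xdc blk=13 s=1: VC-HIT | VC [15]
  [4] addr=0xfc blk=15 s=1: VC-HIT | VC [13]
  [5] addr=0xdc blk=13 s=1: VC-HIT | VC [15]
  [6] addr=0xd7 blk=13 s=1: L1-HIT | VC [15]
  [7] addr=0xd5 blk=13 s=1: L1-HIT | VC [15]
  [8] addr=0xf4 blk=15 s=1: VC-HIT | VC [13]
  [9] addr=0xf9 blk=15 s=1: L1-HIT | VC [13]
  [10] addr=0xf8 blk=15 s=1: L1-HIT | VC [13]

OUTCOME = VC-HIT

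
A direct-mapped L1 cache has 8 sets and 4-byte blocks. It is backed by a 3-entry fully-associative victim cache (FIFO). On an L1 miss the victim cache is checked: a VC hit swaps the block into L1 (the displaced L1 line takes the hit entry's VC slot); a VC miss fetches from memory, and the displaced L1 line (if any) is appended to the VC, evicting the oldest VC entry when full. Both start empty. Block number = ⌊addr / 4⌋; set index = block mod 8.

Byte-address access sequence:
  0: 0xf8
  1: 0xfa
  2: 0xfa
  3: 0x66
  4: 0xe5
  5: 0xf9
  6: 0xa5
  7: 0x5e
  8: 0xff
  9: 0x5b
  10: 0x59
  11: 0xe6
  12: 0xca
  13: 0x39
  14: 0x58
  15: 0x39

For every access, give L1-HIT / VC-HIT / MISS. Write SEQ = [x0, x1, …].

#0 0xf8→b62/s6 MISS; vc=[]
#1 0xfa→b62/s6 L1-HIT; vc=[]
#2 0xfa→b62/s6 L1-HIT; vc=[]
#3 0x66→b25/s1 MISS; vc=[]
#4 0xe5→b57/s1 MISS; vc=[25]
#5 0xf9→b62/s6 L1-HIT; vc=[25]
#6 0xa5→b41/s1 MISS; vc=[25,57]
#7 0x5e→b23/s7 MISS; vc=[25,57]
#8 0xff→b63/s7 MISS; vc=[25,57,23]
#9 0x5b→b22/s6 MISS; vc=[57,23,62]
#10 0x59→b22/s6 L1-HIT; vc=[57,23,62]
#11 0xe6→b57/s1 VC-HIT; vc=[41,23,62]
#12 0xca→b50/s2 MISS; vc=[41,23,62]
#13 0x39→b14/s6 MISS; vc=[23,62,22]
#14 0x58→b22/s6 VC-HIT; vc=[23,62,14]
#15 0x39→b14/s6 VC-HIT; vc=[23,62,22]

SEQ = [MISS, L1-HIT, L1-HIT, MISS, MISS, L1-HIT, MISS, MISS, MISS, MISS, L1-HIT, VC-HIT, MISS, MISS, VC-HIT, VC-HIT]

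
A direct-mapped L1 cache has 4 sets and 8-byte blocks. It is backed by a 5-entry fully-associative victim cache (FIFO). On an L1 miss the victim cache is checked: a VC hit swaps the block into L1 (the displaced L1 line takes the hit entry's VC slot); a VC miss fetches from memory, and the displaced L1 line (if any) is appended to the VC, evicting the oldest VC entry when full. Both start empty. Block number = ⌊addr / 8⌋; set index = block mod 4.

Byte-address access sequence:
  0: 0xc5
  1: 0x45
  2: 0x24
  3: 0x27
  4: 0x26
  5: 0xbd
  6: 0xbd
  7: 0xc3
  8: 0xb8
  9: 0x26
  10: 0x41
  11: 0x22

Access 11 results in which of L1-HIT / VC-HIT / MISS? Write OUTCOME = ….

0: 0xc5 (blk 24, set 0) → MISS  vc=[]
1: 0x45 (blk 8, set 0) → MISS  vc=[24]
2: 0x24 (blk 4, set 0) → MISS  vc=[24, 8]
3: 0x27 (blk 4, set 0) → L1-HIT  vc=[24, 8]
4: 0x26 (blk 4, set 0) → L1-HIT  vc=[24, 8]
5: 0xbd (blk 23, set 3) → MISS  vc=[24, 8]
6: 0xbd (blk 23, set 3) → L1-HIT  vc=[24, 8]
7: 0xc3 (blk 24, set 0) → VC-HIT  vc=[4, 8]
8: 0xb8 (blk 23, set 3) → L1-HIT  vc=[4, 8]
9: 0x26 (blk 4, set 0) → VC-HIT  vc=[24, 8]
10: 0x41 (blk 8, set 0) → VC-HIT  vc=[24, 4]
11: 0x22 (blk 4, set 0) → VC-HIT  vc=[24, 8]

OUTCOME = VC-HIT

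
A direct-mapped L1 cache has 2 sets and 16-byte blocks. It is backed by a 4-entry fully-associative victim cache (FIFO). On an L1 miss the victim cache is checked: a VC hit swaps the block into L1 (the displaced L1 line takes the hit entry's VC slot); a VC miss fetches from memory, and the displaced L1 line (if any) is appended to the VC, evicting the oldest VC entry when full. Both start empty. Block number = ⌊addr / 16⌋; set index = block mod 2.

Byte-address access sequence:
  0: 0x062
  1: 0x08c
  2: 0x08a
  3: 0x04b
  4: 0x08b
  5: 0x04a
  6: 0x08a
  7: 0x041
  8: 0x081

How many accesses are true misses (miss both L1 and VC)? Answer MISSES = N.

MISSES = 3

  [0] addr=0x62 blk=6 s=0: MISS | VC []
  [1] addr=0x8c blk=8 s=0: MISS | VC [6]
  [2] addr=0x8a blk=8 s=0: L1-HIT | VC [6]
  [3] addr=0x4b blk=4 s=0: MISS | VC [6, 8]
  [4] addr=0x8b blk=8 s=0: VC-HIT | VC [6, 4]
  [5] addr=0x4a blk=4 s=0: VC-HIT | VC [6, 8]
  [6] addr=0x8a blk=8 s=0: VC-HIT | VC [6, 4]
  [7] addr=0x41 blk=4 s=0: VC-HIT | VC [6, 8]
  [8] addr=0x81 blk=8 s=0: VC-HIT | VC [6, 4]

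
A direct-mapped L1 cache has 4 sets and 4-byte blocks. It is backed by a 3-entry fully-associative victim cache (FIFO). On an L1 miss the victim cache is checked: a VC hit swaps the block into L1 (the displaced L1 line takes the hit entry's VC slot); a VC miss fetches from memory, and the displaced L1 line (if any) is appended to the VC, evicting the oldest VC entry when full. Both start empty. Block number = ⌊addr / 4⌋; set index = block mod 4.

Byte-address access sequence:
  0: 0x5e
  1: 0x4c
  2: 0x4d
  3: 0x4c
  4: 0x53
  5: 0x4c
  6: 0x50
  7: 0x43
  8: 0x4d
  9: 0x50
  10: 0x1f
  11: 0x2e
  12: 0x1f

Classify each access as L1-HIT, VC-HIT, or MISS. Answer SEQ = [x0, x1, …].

0: 0x5e (blk 23, set 3) → MISS  vc=[]
1: 0x4c (blk 19, set 3) → MISS  vc=[23]
2: 0x4d (blk 19, set 3) → L1-HIT  vc=[23]
3: 0x4c (blk 19, set 3) → L1-HIT  vc=[23]
4: 0x53 (blk 20, set 0) → MISS  vc=[23]
5: 0x4c (blk 19, set 3) → L1-HIT  vc=[23]
6: 0x50 (blk 20, set 0) → L1-HIT  vc=[23]
7: 0x43 (blk 16, set 0) → MISS  vc=[23, 20]
8: 0x4d (blk 19, set 3) → L1-HIT  vc=[23, 20]
9: 0x50 (blk 20, set 0) → VC-HIT  vc=[23, 16]
10: 0x1f (blk 7, set 3) → MISS  vc=[23, 16, 19]
11: 0x2e (blk 11, set 3) → MISS  vc=[16, 19, 7]
12: 0x1f (blk 7, set 3) → VC-HIT  vc=[16, 19, 11]

SEQ = [MISS, MISS, L1-HIT, L1-HIT, MISS, L1-HIT, L1-HIT, MISS, L1-HIT, VC-HIT, MISS, MISS, VC-HIT]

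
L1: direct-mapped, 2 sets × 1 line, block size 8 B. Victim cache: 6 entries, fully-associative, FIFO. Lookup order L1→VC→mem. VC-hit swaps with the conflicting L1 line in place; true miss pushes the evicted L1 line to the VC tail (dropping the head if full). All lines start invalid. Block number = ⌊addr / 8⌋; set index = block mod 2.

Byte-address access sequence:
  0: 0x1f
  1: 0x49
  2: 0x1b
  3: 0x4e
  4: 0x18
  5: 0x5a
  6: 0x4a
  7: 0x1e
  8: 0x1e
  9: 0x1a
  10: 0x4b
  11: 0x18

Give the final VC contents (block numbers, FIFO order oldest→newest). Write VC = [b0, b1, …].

VC = [11, 9]

0: 0x1f (blk 3, set 1) → MISS  vc=[]
1: 0x49 (blk 9, set 1) → MISS  vc=[3]
2: 0x1b (blk 3, set 1) → VC-HIT  vc=[9]
3: 0x4e (blk 9, set 1) → VC-HIT  vc=[3]
4: 0x18 (blk 3, set 1) → VC-HIT  vc=[9]
5: 0x5a (blk 11, set 1) → MISS  vc=[9, 3]
6: 0x4a (blk 9, set 1) → VC-HIT  vc=[11, 3]
7: 0x1e (blk 3, set 1) → VC-HIT  vc=[11, 9]
8: 0x1e (blk 3, set 1) → L1-HIT  vc=[11, 9]
9: 0x1a (blk 3, set 1) → L1-HIT  vc=[11, 9]
10: 0x4b (blk 9, set 1) → VC-HIT  vc=[11, 3]
11: 0x18 (blk 3, set 1) → VC-HIT  vc=[11, 9]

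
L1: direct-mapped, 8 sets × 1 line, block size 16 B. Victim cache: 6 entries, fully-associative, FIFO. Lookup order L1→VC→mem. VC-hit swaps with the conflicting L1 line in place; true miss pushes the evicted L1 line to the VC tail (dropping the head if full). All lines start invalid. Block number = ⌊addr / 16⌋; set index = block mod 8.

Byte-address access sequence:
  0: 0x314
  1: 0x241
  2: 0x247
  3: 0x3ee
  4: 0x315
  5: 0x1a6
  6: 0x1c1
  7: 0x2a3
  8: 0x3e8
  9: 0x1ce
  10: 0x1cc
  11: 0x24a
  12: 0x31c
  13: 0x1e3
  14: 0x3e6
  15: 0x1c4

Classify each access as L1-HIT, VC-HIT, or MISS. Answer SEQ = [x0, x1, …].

  [0] addr=0x314 blk=49 s=1: MISS | VC []
  [1] addr=0x241 blk=36 s=4: MISS | VC []
  [2] addr=0x247 blk=36 s=4: L1-HIT | VC []
  [3] addr=0x3ee blk=62 s=6: MISS | VC []
  [4] addr=0x315 blk=49 s=1: L1-HIT | VC []
  [5] addr=0x1a6 blk=26 s=2: MISS | VC []
  [6] addr=0x1c1 blk=28 s=4: MISS | VC [36]
  [7] addr=0x2a3 blk=42 s=2: MISS | VC [36, 26]
  [8] addr=0x3e8 blk=62 s=6: L1-HIT | VC [36, 26]
  [9] addr=0x1ce blk=28 s=4: L1-HIT | VC [36, 26]
  [10] addr=0x1cc blk=28 s=4: L1-HIT | VC [36, 26]
  [11] addr=0x24a blk=36 s=4: VC-HIT | VC [28, 26]
  [12] addr=0x31c blk=49 s=1: L1-HIT | VC [28, 26]
  [13] addr=0x1e3 blk=30 s=6: MISS | VC [28, 26, 62]
  [14] addr=0x3e6 blk=62 s=6: VC-HIT | VC [28, 26, 30]
  [15] addr=0x1c4 blk=28 s=4: VC-HIT | VC [36, 26, 30]

SEQ = [MISS, MISS, L1-HIT, MISS, L1-HIT, MISS, MISS, MISS, L1-HIT, L1-HIT, L1-HIT, VC-HIT, L1-HIT, MISS, VC-HIT, VC-HIT]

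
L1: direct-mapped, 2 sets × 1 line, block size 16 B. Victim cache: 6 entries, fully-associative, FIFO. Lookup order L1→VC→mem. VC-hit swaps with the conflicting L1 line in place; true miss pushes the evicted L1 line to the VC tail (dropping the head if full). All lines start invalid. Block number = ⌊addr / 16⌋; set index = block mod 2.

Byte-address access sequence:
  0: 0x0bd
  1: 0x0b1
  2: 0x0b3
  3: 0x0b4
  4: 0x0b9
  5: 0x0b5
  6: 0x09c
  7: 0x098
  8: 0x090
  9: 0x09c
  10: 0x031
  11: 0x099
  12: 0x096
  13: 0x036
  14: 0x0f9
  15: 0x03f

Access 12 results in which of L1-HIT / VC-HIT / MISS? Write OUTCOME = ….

  [0] addr=0xbd blk=11 s=1: MISS | VC []
  [1] addr=0xb1 blk=11 s=1: L1-HIT | VC []
  [2] addr=0xb3 blk=11 s=1: L1-HIT | VC []
  [3] addr=0xb4 blk=11 s=1: L1-HIT | VC []
  [4] addr=0xb9 blk=11 s=1: L1-HIT | VC []
  [5] addr=0xb5 blk=11 s=1: L1-HIT | VC []
  [6] addr=0x9c blk=9 s=1: MISS | VC [11]
  [7] addr=0x98 blk=9 s=1: L1-HIT | VC [11]
  [8] addr=0x90 blk=9 s=1: L1-HIT | VC [11]
  [9] addr=0x9c blk=9 s=1: L1-HIT | VC [11]
  [10] addr=0x31 blk=3 s=1: MISS | VC [11, 9]
  [11] addr=0x99 blk=9 s=1: VC-HIT | VC [11, 3]
  [12] addr=0x96 blk=9 s=1: L1-HIT | VC [11, 3]
  [13] addr=0x36 blk=3 s=1: VC-HIT | VC [11, 9]
  [14] addr=0xf9 blk=15 s=1: MISS | VC [11, 9, 3]
  [15] addr=0x3f blk=3 s=1: VC-HIT | VC [11, 9, 15]

OUTCOME = L1-HIT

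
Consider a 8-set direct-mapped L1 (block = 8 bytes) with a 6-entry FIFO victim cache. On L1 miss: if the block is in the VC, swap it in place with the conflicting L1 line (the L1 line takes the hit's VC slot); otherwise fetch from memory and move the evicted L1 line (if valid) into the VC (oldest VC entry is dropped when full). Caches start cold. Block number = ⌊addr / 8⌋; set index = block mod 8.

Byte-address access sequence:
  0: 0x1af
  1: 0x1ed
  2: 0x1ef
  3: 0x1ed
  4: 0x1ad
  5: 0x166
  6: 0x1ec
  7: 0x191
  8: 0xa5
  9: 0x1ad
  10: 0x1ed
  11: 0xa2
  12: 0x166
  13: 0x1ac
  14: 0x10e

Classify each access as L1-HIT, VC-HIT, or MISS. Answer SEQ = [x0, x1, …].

  [0] addr=0x1af blk=53 s=5: MISS | VC []
  [1] addr=0x1ed blk=61 s=5: MISS | VC [53]
  [2] addr=0x1ef blk=61 s=5: L1-HIT | VC [53]
  [3] addr=0x1ed blk=61 s=5: L1-HIT | VC [53]
  [4] addr=0x1ad blk=53 s=5: VC-HIT | VC [61]
  [5] addr=0x166 blk=44 s=4: MISS | VC [61]
  [6] addr=0x1ec blk=61 s=5: VC-HIT | VC [53]
  [7] addr=0x191 blk=50 s=2: MISS | VC [53]
  [8] addr=0xa5 blk=20 s=4: MISS | VC [53, 44]
  [9] addr=0x1ad blk=53 s=5: VC-HIT | VC [61, 44]
  [10] addr=0x1ed blk=61 s=5: VC-HIT | VC [53, 44]
  [11] addr=0xa2 blk=20 s=4: L1-HIT | VC [53, 44]
  [12] addr=0x166 blk=44 s=4: VC-HIT | VC [53, 20]
  [13] addr=0x1ac blk=53 s=5: VC-HIT | VC [61, 20]
  [14] addr=0x10e blk=33 s=1: MISS | VC [61, 20]

SEQ = [MISS, MISS, L1-HIT, L1-HIT, VC-HIT, MISS, VC-HIT, MISS, MISS, VC-HIT, VC-HIT, L1-HIT, VC-HIT, VC-HIT, MISS]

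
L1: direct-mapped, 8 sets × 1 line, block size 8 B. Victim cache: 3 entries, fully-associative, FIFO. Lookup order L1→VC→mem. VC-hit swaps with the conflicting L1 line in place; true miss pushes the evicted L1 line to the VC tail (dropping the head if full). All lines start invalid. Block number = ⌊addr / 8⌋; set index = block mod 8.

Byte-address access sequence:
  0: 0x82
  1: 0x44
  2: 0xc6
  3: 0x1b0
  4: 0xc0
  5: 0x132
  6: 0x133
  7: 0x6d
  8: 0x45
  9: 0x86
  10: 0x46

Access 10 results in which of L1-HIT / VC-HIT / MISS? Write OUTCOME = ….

OUTCOME = VC-HIT

#0 0x82→b16/s0 MISS; vc=[]
#1 0x44→b8/s0 MISS; vc=[16]
#2 0xc6→b24/s0 MISS; vc=[16,8]
#3 0x1b0→b54/s6 MISS; vc=[16,8]
#4 0xc0→b24/s0 L1-HIT; vc=[16,8]
#5 0x132→b38/s6 MISS; vc=[16,8,54]
#6 0x133→b38/s6 L1-HIT; vc=[16,8,54]
#7 0x6d→b13/s5 MISS; vc=[16,8,54]
#8 0x45→b8/s0 VC-HIT; vc=[16,24,54]
#9 0x86→b16/s0 VC-HIT; vc=[8,24,54]
#10 0x46→b8/s0 VC-HIT; vc=[16,24,54]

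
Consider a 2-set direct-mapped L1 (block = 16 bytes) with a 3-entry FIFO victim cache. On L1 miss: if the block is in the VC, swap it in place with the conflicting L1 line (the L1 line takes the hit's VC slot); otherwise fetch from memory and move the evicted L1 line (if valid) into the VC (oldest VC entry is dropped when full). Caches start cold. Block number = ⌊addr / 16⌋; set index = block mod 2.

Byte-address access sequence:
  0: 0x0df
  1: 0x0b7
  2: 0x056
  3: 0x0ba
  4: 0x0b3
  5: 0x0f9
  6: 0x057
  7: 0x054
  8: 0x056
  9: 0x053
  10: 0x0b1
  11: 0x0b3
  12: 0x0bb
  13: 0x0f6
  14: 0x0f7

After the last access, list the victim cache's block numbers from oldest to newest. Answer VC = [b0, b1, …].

VC = [13, 11, 5]

0: 0xdf (blk 13, set 1) → MISS  vc=[]
1: 0xb7 (blk 11, set 1) → MISS  vc=[13]
2: 0x56 (blk 5, set 1) → MISS  vc=[13, 11]
3: 0xba (blk 11, set 1) → VC-HIT  vc=[13, 5]
4: 0xb3 (blk 11, set 1) → L1-HIT  vc=[13, 5]
5: 0xf9 (blk 15, set 1) → MISS  vc=[13, 5, 11]
6: 0x57 (blk 5, set 1) → VC-HIT  vc=[13, 15, 11]
7: 0x54 (blk 5, set 1) → L1-HIT  vc=[13, 15, 11]
8: 0x56 (blk 5, set 1) → L1-HIT  vc=[13, 15, 11]
9: 0x53 (blk 5, set 1) → L1-HIT  vc=[13, 15, 11]
10: 0xb1 (blk 11, set 1) → VC-HIT  vc=[13, 15, 5]
11: 0xb3 (blk 11, set 1) → L1-HIT  vc=[13, 15, 5]
12: 0xbb (blk 11, set 1) → L1-HIT  vc=[13, 15, 5]
13: 0xf6 (blk 15, set 1) → VC-HIT  vc=[13, 11, 5]
14: 0xf7 (blk 15, set 1) → L1-HIT  vc=[13, 11, 5]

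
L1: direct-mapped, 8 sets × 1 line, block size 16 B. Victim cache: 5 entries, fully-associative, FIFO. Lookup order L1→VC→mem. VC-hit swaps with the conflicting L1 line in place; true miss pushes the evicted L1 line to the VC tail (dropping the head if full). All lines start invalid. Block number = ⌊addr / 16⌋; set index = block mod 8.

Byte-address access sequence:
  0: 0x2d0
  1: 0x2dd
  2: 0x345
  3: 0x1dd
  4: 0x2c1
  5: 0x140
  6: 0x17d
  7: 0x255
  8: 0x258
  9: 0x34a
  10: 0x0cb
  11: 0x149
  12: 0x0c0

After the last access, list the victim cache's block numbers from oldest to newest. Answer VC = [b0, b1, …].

VC = [45, 20, 44, 29, 52]

#0 0x2d0→b45/s5 MISS; vc=[]
#1 0x2dd→b45/s5 L1-HIT; vc=[]
#2 0x345→b52/s4 MISS; vc=[]
#3 0x1dd→b29/s5 MISS; vc=[45]
#4 0x2c1→b44/s4 MISS; vc=[45,52]
#5 0x140→b20/s4 MISS; vc=[45,52,44]
#6 0x17d→b23/s7 MISS; vc=[45,52,44]
#7 0x255→b37/s5 MISS; vc=[45,52,44,29]
#8 0x258→b37/s5 L1-HIT; vc=[45,52,44,29]
#9 0x34a→b52/s4 VC-HIT; vc=[45,20,44,29]
#10 0xcb→b12/s4 MISS; vc=[45,20,44,29,52]
#11 0x149→b20/s4 VC-HIT; vc=[45,12,44,29,52]
#12 0xc0→b12/s4 VC-HIT; vc=[45,20,44,29,52]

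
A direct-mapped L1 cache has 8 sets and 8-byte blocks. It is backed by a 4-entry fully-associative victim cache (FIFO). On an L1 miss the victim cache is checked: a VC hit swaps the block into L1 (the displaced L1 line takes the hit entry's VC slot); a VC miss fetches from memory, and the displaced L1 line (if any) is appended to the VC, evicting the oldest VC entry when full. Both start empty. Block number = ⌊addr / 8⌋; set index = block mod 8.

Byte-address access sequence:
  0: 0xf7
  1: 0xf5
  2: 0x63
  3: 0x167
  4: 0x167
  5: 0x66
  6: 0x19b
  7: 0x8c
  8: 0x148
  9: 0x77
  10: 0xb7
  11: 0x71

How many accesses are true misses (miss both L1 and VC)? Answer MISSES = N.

MISSES = 8

  [0] addr=0xf7 blk=30 s=6: MISS | VC []
  [1] addr=0xf5 blk=30 s=6: L1-HIT | VC []
  [2] addr=0x63 blk=12 s=4: MISS | VC []
  [3] addr=0x167 blk=44 s=4: MISS | VC [12]
  [4] addr=0x167 blk=44 s=4: L1-HIT | VC [12]
  [5] addr=0x66 blk=12 s=4: VC-HIT | VC [44]
  [6] addr=0x19b blk=51 s=3: MISS | VC [44]
  [7] addr=0x8c blk=17 s=1: MISS | VC [44]
  [8] addr=0x148 blk=41 s=1: MISS | VC [44, 17]
  [9] addr=0x77 blk=14 s=6: MISS | VC [44, 17, 30]
  [10] addr=0xb7 blk=22 s=6: MISS | VC [44, 17, 30, 14]
  [11] addr=0x71 blk=14 s=6: VC-HIT | VC [44, 17, 30, 22]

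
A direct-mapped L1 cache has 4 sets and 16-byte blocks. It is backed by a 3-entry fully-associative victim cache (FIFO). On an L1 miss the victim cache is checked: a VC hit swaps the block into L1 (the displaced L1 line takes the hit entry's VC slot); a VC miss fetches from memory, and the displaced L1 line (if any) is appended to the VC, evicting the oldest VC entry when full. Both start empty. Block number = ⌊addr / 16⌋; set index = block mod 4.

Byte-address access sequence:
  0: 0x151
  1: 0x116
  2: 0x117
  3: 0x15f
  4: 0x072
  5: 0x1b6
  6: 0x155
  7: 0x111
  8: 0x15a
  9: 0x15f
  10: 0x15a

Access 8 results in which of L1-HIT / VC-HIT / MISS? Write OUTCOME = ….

OUTCOME = VC-HIT

0: 0x151 (blk 21, set 1) → MISS  vc=[]
1: 0x116 (blk 17, set 1) → MISS  vc=[21]
2: 0x117 (blk 17, set 1) → L1-HIT  vc=[21]
3: 0x15f (blk 21, set 1) → VC-HIT  vc=[17]
4: 0x72 (blk 7, set 3) → MISS  vc=[17]
5: 0x1b6 (blk 27, set 3) → MISS  vc=[17, 7]
6: 0x155 (blk 21, set 1) → L1-HIT  vc=[17, 7]
7: 0x111 (blk 17, set 1) → VC-HIT  vc=[21, 7]
8: 0x15a (blk 21, set 1) → VC-HIT  vc=[17, 7]
9: 0x15f (blk 21, set 1) → L1-HIT  vc=[17, 7]
10: 0x15a (blk 21, set 1) → L1-HIT  vc=[17, 7]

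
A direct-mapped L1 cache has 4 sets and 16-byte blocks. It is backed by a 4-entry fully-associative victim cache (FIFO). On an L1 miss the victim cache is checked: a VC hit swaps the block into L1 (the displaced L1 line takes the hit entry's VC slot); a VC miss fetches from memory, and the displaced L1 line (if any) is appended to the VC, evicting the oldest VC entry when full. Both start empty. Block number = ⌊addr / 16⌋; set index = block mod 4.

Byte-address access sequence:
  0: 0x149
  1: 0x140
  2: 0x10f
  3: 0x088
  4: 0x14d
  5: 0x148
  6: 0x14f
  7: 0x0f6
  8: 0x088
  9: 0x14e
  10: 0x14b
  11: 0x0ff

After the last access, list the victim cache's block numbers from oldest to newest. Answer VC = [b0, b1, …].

#0 0x149→b20/s0 MISS; vc=[]
#1 0x140→b20/s0 L1-HIT; vc=[]
#2 0x10f→b16/s0 MISS; vc=[20]
#3 0x88→b8/s0 MISS; vc=[20,16]
#4 0x14d→b20/s0 VC-HIT; vc=[8,16]
#5 0x148→b20/s0 L1-HIT; vc=[8,16]
#6 0x14f→b20/s0 L1-HIT; vc=[8,16]
#7 0xf6→b15/s3 MISS; vc=[8,16]
#8 0x88→b8/s0 VC-HIT; vc=[20,16]
#9 0x14e→b20/s0 VC-HIT; vc=[8,16]
#10 0x14b→b20/s0 L1-HIT; vc=[8,16]
#11 0xff→b15/s3 L1-HIT; vc=[8,16]

VC = [8, 16]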